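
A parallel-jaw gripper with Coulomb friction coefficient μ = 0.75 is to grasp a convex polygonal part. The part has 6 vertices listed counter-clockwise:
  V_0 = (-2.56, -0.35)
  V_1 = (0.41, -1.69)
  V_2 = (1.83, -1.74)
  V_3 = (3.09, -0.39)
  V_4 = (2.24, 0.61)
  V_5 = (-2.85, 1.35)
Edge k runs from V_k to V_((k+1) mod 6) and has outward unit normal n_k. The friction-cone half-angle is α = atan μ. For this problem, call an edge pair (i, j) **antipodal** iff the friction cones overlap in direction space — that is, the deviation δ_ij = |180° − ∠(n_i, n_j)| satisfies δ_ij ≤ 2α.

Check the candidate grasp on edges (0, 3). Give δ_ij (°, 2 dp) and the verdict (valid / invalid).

δ = 25.35°, valid

α = atan 0.75 = 36.87°;  2α = 73.74°
edge 0: e_0 = (+2.97, -1.34);  n_0 = (-0.4113, -0.9115)
edge 3: e_3 = (-0.85, +1.00);  n_3 = (+0.7619, +0.6476)
∠(n_0, n_3) = 154.65°
δ = |180° − 154.65°| = 25.35°
25.35° ≤ 2α = 73.74°  →  valid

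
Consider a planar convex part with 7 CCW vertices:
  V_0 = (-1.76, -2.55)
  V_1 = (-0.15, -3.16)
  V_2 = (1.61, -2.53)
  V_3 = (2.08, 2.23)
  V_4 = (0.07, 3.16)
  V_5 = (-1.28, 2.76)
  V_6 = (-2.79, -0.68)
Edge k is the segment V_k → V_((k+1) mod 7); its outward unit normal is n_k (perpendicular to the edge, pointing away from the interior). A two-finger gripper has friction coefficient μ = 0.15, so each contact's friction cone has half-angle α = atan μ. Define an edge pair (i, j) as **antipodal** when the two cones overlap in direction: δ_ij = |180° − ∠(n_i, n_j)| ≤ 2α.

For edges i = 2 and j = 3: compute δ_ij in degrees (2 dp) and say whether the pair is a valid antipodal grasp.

α = atan 0.15 = 8.53°;  2α = 17.06°
edge 2: e_2 = (+0.47, +4.76);  n_2 = (+0.9952, -0.0983)
edge 3: e_3 = (-2.01, +0.93);  n_3 = (+0.4199, +0.9076)
∠(n_2, n_3) = 70.81°
δ = |180° − 70.81°| = 109.19°
109.19° > 2α = 17.06°  →  invalid

δ = 109.19°, invalid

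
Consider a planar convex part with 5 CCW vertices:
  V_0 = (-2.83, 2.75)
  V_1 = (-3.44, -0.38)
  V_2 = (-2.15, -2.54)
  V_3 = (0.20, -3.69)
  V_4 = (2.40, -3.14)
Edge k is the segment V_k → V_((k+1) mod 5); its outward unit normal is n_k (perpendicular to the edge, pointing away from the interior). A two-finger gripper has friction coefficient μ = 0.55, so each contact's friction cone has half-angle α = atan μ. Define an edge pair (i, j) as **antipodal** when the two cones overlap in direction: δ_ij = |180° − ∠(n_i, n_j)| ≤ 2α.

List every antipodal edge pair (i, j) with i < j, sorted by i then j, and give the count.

count = 3; pairs: (0,4), (1,4), (2,4)

α = atan 0.55 = 28.81°;  2α = 57.62°
n_0 = (-0.9815, +0.1913)
n_1 = (-0.8585, -0.5127)
n_2 = (-0.4396, -0.8982)
n_3 = (+0.2425, -0.9701)
n_4 = (+0.7478, +0.6640)
  (0,1): δ = 138.13°  ·
  (0,2): δ = 105.05°  ·
  (0,3): δ = 64.94°  ·
  (0,4): δ = 52.63°  ✓
  (1,2): δ = 146.92°  ·
  (1,3): δ = 106.81°  ·
  (1,4): δ = 10.76°  ✓
  (2,3): δ = 139.89°  ·
  (2,4): δ = 22.32°  ✓
  (3,4): δ = 62.43°  ·
antipodal pairs: 3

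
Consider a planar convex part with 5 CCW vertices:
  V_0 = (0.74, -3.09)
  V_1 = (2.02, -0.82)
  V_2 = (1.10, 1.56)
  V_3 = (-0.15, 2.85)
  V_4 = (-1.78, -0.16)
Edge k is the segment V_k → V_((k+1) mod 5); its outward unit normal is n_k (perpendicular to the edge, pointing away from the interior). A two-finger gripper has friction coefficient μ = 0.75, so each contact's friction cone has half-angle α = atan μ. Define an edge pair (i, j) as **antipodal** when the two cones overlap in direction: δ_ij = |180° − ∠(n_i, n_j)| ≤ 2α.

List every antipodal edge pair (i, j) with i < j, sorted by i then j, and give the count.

count = 6; pairs: (0,3), (0,4), (1,3), (1,4), (2,3), (2,4)

α = atan 0.75 = 36.87°;  2α = 73.74°
n_0 = (+0.8711, -0.4912)
n_1 = (+0.9327, +0.3606)
n_2 = (+0.7182, +0.6959)
n_3 = (-0.8793, +0.4762)
n_4 = (-0.7582, -0.6521)
  (0,1): δ = 129.45°  ·
  (0,2): δ = 106.48°  ·
  (0,3): δ = 0.98°  ✓
  (0,4): δ = 70.12°  ✓
  (1,2): δ = 157.04°  ·
  (1,3): δ = 49.57°  ✓
  (1,4): δ = 19.56°  ✓
  (2,3): δ = 72.53°  ✓
  (2,4): δ = 3.40°  ✓
  (3,4): δ = 110.87°  ·
antipodal pairs: 6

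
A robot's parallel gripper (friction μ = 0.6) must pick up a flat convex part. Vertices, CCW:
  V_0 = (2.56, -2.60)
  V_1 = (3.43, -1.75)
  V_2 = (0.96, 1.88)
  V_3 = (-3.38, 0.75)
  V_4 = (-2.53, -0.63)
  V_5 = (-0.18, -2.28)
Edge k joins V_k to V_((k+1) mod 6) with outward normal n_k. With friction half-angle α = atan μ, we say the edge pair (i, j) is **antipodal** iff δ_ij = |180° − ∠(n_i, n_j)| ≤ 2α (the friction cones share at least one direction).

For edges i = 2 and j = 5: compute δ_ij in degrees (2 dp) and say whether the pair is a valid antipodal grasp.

α = atan 0.6 = 30.96°;  2α = 61.93°
edge 2: e_2 = (-4.34, -1.13);  n_2 = (-0.2520, +0.9677)
edge 5: e_5 = (+2.74, -0.32);  n_5 = (-0.1160, -0.9932)
∠(n_2, n_5) = 158.74°
δ = |180° − 158.74°| = 21.26°
21.26° ≤ 2α = 61.93°  →  valid

δ = 21.26°, valid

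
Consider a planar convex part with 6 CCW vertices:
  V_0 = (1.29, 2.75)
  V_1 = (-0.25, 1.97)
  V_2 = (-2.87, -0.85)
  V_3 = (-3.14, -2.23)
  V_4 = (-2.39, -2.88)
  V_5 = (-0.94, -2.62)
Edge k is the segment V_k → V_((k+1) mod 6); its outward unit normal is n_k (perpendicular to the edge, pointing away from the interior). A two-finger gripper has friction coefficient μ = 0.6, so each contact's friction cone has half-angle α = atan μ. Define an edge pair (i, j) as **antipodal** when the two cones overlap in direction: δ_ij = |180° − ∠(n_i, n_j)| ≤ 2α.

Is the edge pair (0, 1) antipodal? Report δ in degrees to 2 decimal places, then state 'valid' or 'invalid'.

α = atan 0.6 = 30.96°;  2α = 61.93°
edge 0: e_0 = (-1.54, -0.78);  n_0 = (-0.4518, +0.8921)
edge 1: e_1 = (-2.62, -2.82);  n_1 = (-0.7326, +0.6807)
∠(n_0, n_1) = 20.24°
δ = |180° − 20.24°| = 159.76°
159.76° > 2α = 61.93°  →  invalid

δ = 159.76°, invalid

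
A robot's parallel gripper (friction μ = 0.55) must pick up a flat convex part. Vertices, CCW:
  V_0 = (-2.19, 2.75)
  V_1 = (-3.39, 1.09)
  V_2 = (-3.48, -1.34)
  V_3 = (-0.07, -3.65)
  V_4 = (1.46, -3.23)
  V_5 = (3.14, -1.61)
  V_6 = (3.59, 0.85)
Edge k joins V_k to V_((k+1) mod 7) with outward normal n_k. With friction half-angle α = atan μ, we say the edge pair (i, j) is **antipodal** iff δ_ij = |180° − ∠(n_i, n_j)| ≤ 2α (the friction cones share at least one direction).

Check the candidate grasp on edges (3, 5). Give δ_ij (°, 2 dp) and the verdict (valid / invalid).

α = atan 0.55 = 28.81°;  2α = 57.62°
edge 3: e_3 = (+1.53, +0.42);  n_3 = (+0.2647, -0.9643)
edge 5: e_5 = (+0.45, +2.46);  n_5 = (+0.9837, -0.1799)
∠(n_3, n_5) = 64.28°
δ = |180° − 64.28°| = 115.72°
115.72° > 2α = 57.62°  →  invalid

δ = 115.72°, invalid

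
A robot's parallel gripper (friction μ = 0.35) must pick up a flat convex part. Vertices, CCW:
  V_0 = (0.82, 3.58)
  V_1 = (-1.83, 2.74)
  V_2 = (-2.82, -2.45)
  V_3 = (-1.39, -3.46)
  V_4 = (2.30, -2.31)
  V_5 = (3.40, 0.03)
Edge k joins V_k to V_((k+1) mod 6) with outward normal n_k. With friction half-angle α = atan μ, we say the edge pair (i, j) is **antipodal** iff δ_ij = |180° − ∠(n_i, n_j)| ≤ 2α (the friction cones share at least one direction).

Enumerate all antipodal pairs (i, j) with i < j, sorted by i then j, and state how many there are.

count = 3; pairs: (0,3), (1,4), (2,5)

α = atan 0.35 = 19.29°;  2α = 38.58°
n_0 = (-0.3022, +0.9533)
n_1 = (-0.9823, +0.1874)
n_2 = (-0.5769, -0.8168)
n_3 = (+0.2975, -0.9547)
n_4 = (+0.9050, -0.4254)
n_5 = (+0.8089, +0.5879)
  (0,1): δ = 118.39°  ·
  (0,2): δ = 52.82°  ·
  (0,3): δ = 0.28°  ✓
  (0,4): δ = 47.23°  ·
  (0,5): δ = 108.42°  ·
  (1,2): δ = 114.43°  ·
  (1,3): δ = 61.89°  ·
  (1,4): δ = 14.38°  ✓
  (1,5): δ = 46.81°  ·
  (2,3): δ = 127.46°  ·
  (2,4): δ = 79.94°  ·
  (2,5): δ = 18.76°  ✓
  (3,4): δ = 132.49°  ·
  (3,5): δ = 71.30°  ·
  (4,5): δ = 118.81°  ·
antipodal pairs: 3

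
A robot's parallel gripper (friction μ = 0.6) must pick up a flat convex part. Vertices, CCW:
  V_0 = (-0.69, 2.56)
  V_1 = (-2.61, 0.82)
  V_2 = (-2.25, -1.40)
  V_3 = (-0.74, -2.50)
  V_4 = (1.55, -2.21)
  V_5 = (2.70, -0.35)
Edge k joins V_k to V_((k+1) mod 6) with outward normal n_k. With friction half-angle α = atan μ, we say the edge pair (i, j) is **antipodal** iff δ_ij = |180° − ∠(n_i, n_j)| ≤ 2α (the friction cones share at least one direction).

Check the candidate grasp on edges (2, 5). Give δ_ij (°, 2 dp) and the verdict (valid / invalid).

δ = 4.57°, valid

α = atan 0.6 = 30.96°;  2α = 61.93°
edge 2: e_2 = (+1.51, -1.10);  n_2 = (-0.5888, -0.8083)
edge 5: e_5 = (-3.39, +2.91);  n_5 = (+0.6513, +0.7588)
∠(n_2, n_5) = 175.43°
δ = |180° − 175.43°| = 4.57°
4.57° ≤ 2α = 61.93°  →  valid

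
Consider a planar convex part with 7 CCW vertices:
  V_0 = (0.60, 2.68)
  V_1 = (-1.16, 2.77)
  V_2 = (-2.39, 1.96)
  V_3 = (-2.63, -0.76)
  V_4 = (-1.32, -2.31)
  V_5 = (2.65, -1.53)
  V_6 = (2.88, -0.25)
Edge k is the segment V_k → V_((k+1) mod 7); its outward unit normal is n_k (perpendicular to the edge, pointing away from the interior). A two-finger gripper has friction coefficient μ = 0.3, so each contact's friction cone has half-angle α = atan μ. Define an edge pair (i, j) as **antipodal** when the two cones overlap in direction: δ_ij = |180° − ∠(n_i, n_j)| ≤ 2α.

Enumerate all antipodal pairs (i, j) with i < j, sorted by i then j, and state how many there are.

α = atan 0.3 = 16.70°;  2α = 33.40°
n_0 = (+0.0511, +0.9987)
n_1 = (-0.5500, +0.8352)
n_2 = (-0.9961, +0.0879)
n_3 = (-0.7638, -0.6455)
n_4 = (+0.1928, -0.9812)
n_5 = (+0.9842, -0.1769)
n_6 = (+0.7892, +0.6141)
  (0,1): δ = 143.71°  ·
  (0,2): δ = 92.12°  ·
  (0,3): δ = 46.87°  ·
  (0,4): δ = 14.04°  ✓
  (0,5): δ = 82.74°  ·
  (0,6): δ = 130.82°  ·
  (1,2): δ = 128.41°  ·
  (1,3): δ = 83.16°  ·
  (1,4): δ = 22.25°  ✓
  (1,5): δ = 46.45°  ·
  (1,6): δ = 94.52°  ·
  (2,3): δ = 134.75°  ·
  (2,4): δ = 73.84°  ·
  (2,5): δ = 5.14°  ✓
  (2,6): δ = 42.93°  ·
  (3,4): δ = 119.09°  ·
  (3,5): δ = 50.39°  ·
  (3,6): δ = 2.31°  ✓
  (4,5): δ = 111.30°  ·
  (4,6): δ = 63.23°  ·
  (5,6): δ = 131.92°  ·
antipodal pairs: 4

count = 4; pairs: (0,4), (1,4), (2,5), (3,6)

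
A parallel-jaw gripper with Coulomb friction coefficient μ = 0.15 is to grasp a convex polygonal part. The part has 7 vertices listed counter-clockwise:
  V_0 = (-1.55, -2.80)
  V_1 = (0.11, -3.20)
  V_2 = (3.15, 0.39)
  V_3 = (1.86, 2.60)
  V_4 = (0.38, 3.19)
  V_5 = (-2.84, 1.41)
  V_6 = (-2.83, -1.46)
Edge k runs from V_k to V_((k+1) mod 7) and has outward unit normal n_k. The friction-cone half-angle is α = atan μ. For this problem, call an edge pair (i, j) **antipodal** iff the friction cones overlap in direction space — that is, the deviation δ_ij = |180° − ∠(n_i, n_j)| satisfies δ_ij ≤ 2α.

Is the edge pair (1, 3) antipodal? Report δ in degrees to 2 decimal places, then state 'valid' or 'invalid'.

δ = 71.48°, invalid

α = atan 0.15 = 8.53°;  2α = 17.06°
edge 1: e_1 = (+3.04, +3.59);  n_1 = (+0.7631, -0.6462)
edge 3: e_3 = (-1.48, +0.59);  n_3 = (+0.3703, +0.9289)
∠(n_1, n_3) = 108.52°
δ = |180° − 108.52°| = 71.48°
71.48° > 2α = 17.06°  →  invalid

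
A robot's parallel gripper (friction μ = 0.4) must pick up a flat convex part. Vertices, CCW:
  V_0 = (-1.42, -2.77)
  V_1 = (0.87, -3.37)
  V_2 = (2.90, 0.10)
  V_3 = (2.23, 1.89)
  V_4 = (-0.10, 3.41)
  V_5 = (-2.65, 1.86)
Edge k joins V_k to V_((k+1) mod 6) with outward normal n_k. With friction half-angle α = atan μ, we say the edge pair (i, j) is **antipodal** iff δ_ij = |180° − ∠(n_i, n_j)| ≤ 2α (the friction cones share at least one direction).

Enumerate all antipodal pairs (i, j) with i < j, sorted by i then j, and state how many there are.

count = 4; pairs: (0,3), (1,4), (2,5), (3,5)

α = atan 0.4 = 21.80°;  2α = 43.60°
n_0 = (-0.2535, -0.9673)
n_1 = (+0.8631, -0.5050)
n_2 = (+0.9365, +0.3505)
n_3 = (+0.5464, +0.8375)
n_4 = (-0.5194, +0.8545)
n_5 = (-0.9665, -0.2568)
  (0,1): δ = 105.65°  ·
  (0,2): δ = 54.80°  ·
  (0,3): δ = 18.44°  ✓
  (0,4): δ = 45.98°  ·
  (0,5): δ = 119.56°  ·
  (1,2): δ = 129.15°  ·
  (1,3): δ = 92.79°  ·
  (1,4): δ = 28.38°  ✓
  (1,5): δ = 45.21°  ·
  (2,3): δ = 143.64°  ·
  (2,4): δ = 79.23°  ·
  (2,5): δ = 5.64°  ✓
  (3,4): δ = 115.59°  ·
  (3,5): δ = 42.00°  ✓
  (4,5): δ = 106.42°  ·
antipodal pairs: 4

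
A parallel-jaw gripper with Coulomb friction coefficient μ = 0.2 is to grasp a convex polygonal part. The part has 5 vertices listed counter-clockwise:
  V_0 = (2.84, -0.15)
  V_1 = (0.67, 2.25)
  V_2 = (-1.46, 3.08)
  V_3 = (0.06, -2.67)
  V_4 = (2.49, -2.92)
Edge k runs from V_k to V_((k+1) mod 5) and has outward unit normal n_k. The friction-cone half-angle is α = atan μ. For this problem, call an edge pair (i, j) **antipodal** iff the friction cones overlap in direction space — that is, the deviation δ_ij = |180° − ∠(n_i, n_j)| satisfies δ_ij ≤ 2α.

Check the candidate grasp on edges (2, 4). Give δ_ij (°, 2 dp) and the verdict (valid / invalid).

α = atan 0.2 = 11.31°;  2α = 22.62°
edge 2: e_2 = (+1.52, -5.75);  n_2 = (-0.9668, -0.2556)
edge 4: e_4 = (+0.35, +2.77);  n_4 = (+0.9921, -0.1254)
∠(n_2, n_4) = 157.99°
δ = |180° − 157.99°| = 22.01°
22.01° ≤ 2α = 22.62°  →  valid

δ = 22.01°, valid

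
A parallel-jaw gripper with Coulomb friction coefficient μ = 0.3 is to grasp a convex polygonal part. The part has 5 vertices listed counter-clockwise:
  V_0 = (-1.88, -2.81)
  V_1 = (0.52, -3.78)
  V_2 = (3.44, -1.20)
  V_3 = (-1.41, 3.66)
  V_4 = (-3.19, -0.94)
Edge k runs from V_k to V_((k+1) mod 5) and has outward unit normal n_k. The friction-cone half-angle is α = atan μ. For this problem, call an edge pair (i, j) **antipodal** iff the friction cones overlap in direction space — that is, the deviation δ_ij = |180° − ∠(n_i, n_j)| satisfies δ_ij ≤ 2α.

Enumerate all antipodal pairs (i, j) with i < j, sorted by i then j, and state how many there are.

count = 3; pairs: (0,2), (1,3), (2,4)

α = atan 0.3 = 16.70°;  2α = 33.40°
n_0 = (-0.3747, -0.9271)
n_1 = (+0.6621, -0.7494)
n_2 = (+0.7078, +0.7064)
n_3 = (-0.9326, +0.3609)
n_4 = (-0.8190, -0.5738)
  (0,1): δ = 116.53°  ·
  (0,2): δ = 23.05°  ✓
  (0,3): δ = 90.85°  ·
  (0,4): δ = 147.02°  ·
  (1,2): δ = 86.52°  ·
  (1,3): δ = 27.38°  ✓
  (1,4): δ = 83.55°  ·
  (2,3): δ = 66.10°  ·
  (2,4): δ = 9.93°  ✓
  (3,4): δ = 123.83°  ·
antipodal pairs: 3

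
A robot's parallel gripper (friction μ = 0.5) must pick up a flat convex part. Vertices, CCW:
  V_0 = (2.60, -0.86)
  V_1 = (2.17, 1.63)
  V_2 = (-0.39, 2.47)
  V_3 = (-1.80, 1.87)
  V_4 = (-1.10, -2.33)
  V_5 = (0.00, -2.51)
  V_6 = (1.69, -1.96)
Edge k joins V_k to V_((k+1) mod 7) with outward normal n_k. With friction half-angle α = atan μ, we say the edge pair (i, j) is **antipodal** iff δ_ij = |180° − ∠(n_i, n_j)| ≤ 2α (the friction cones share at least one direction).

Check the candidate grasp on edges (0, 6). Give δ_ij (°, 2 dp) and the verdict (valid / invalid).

α = atan 0.5 = 26.57°;  2α = 53.13°
edge 0: e_0 = (-0.43, +2.49);  n_0 = (+0.9854, +0.1702)
edge 6: e_6 = (+0.91, +1.10);  n_6 = (+0.7705, -0.6374)
∠(n_0, n_6) = 49.40°
δ = |180° − 49.40°| = 130.60°
130.60° > 2α = 53.13°  →  invalid

δ = 130.60°, invalid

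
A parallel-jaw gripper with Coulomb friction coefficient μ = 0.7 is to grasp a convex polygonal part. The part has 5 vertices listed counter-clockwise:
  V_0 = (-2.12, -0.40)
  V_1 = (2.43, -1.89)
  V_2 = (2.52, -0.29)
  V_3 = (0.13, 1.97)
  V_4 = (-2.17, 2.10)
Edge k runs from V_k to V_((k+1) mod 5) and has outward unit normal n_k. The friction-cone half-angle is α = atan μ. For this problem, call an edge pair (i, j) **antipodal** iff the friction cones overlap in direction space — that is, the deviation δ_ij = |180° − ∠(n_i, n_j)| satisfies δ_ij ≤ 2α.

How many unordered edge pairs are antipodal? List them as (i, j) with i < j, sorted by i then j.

α = atan 0.7 = 34.99°;  2α = 69.98°
n_0 = (-0.3112, -0.9503)
n_1 = (+0.9984, -0.0562)
n_2 = (+0.6871, +0.7266)
n_3 = (+0.0564, +0.9984)
n_4 = (-0.9998, -0.0200)
  (0,1): δ = 75.09°  ·
  (0,2): δ = 25.27°  ✓
  (0,3): δ = 14.90°  ✓
  (0,4): δ = 109.28°  ·
  (1,2): δ = 130.18°  ·
  (1,3): δ = 90.02°  ·
  (1,4): δ = 4.37°  ✓
  (2,3): δ = 139.84°  ·
  (2,4): δ = 45.46°  ✓
  (3,4): δ = 85.62°  ·
antipodal pairs: 4

count = 4; pairs: (0,2), (0,3), (1,4), (2,4)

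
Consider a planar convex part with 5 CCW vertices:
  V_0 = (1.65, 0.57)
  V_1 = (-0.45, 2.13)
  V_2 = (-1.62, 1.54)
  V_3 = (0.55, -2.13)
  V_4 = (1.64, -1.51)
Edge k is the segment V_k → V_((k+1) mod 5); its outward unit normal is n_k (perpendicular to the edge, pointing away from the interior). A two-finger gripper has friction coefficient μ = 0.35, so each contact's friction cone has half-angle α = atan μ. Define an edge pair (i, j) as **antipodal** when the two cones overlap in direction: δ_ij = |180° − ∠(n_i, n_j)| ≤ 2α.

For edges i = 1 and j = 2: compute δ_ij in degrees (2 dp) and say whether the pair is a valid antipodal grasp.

δ = 86.17°, invalid

α = atan 0.35 = 19.29°;  2α = 38.58°
edge 1: e_1 = (-1.17, -0.59);  n_1 = (-0.4503, +0.8929)
edge 2: e_2 = (+2.17, -3.67);  n_2 = (-0.8608, -0.5090)
∠(n_1, n_2) = 93.83°
δ = |180° − 93.83°| = 86.17°
86.17° > 2α = 38.58°  →  invalid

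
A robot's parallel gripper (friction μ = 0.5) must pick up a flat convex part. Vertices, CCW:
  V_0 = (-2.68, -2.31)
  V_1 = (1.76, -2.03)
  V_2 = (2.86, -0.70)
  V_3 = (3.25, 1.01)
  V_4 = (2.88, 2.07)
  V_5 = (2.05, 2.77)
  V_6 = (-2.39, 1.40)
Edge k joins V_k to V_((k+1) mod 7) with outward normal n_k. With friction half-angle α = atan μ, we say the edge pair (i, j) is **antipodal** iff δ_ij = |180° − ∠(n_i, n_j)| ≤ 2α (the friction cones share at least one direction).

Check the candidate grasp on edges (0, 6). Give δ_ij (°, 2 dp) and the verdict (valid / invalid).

δ = 81.92°, invalid

α = atan 0.5 = 26.57°;  2α = 53.13°
edge 0: e_0 = (+4.44, +0.28);  n_0 = (+0.0629, -0.9980)
edge 6: e_6 = (-0.29, -3.71);  n_6 = (-0.9970, +0.0779)
∠(n_0, n_6) = 98.08°
δ = |180° − 98.08°| = 81.92°
81.92° > 2α = 53.13°  →  invalid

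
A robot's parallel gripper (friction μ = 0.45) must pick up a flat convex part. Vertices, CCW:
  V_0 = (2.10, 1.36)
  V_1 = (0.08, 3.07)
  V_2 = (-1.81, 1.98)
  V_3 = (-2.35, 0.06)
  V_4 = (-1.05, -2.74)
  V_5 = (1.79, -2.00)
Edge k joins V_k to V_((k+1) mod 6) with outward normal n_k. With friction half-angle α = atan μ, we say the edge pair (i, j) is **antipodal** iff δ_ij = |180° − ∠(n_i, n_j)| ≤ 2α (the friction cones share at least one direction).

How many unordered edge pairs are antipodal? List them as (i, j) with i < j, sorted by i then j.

α = atan 0.45 = 24.23°;  2α = 48.46°
n_0 = (+0.6461, +0.7632)
n_1 = (-0.4996, +0.8663)
n_2 = (-0.9627, +0.2707)
n_3 = (-0.9070, -0.4211)
n_4 = (+0.2521, -0.9677)
n_5 = (+0.9958, -0.0919)
  (0,1): δ = 109.78°  ·
  (0,2): δ = 65.46°  ·
  (0,3): δ = 24.85°  ✓
  (0,4): δ = 54.85°  ·
  (0,5): δ = 124.98°  ·
  (1,2): δ = 135.68°  ·
  (1,3): δ = 95.07°  ·
  (1,4): δ = 15.37°  ✓
  (1,5): δ = 54.76°  ·
  (2,3): δ = 139.39°  ·
  (2,4): δ = 59.69°  ·
  (2,5): δ = 10.44°  ✓
  (3,4): δ = 100.30°  ·
  (3,5): δ = 30.18°  ✓
  (4,5): δ = 109.88°  ·
antipodal pairs: 4

count = 4; pairs: (0,3), (1,4), (2,5), (3,5)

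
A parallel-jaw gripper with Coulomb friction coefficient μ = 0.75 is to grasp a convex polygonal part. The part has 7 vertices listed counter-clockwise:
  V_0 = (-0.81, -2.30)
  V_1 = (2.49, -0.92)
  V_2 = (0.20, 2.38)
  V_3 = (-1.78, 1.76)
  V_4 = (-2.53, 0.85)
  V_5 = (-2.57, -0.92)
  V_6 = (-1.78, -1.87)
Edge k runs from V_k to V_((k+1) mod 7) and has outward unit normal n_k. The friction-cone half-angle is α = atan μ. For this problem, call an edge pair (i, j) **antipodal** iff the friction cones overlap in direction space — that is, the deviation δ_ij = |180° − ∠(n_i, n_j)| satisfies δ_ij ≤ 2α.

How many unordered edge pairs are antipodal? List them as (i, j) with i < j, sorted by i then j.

count = 8; pairs: (0,2), (0,3), (0,4), (1,4), (1,5), (1,6), (2,5), (2,6)

α = atan 0.75 = 36.87°;  2α = 73.74°
n_0 = (+0.3858, -0.9226)
n_1 = (+0.8216, +0.5701)
n_2 = (-0.2988, +0.9543)
n_3 = (-0.7717, +0.6360)
n_4 = (-0.9997, +0.0226)
n_5 = (-0.7689, -0.6394)
n_6 = (-0.4053, -0.9142)
  (0,1): δ = 77.94°  ·
  (0,2): δ = 5.31°  ✓
  (0,3): δ = 27.81°  ✓
  (0,4): δ = 66.01°  ✓
  (0,5): δ = 107.05°  ·
  (0,6): δ = 133.40°  ·
  (1,2): δ = 107.37°  ·
  (1,3): δ = 74.25°  ·
  (1,4): δ = 36.05°  ✓
  (1,5): δ = 4.99°  ✓
  (1,6): δ = 31.33°  ✓
  (2,3): δ = 146.88°  ·
  (2,4): δ = 108.68°  ·
  (2,5): δ = 67.64°  ✓
  (2,6): δ = 41.29°  ✓
  (3,4): δ = 141.80°  ·
  (3,5): δ = 100.76°  ·
  (3,6): δ = 74.41°  ·
  (4,5): δ = 138.96°  ·
  (4,6): δ = 112.61°  ·
  (5,6): δ = 153.65°  ·
antipodal pairs: 8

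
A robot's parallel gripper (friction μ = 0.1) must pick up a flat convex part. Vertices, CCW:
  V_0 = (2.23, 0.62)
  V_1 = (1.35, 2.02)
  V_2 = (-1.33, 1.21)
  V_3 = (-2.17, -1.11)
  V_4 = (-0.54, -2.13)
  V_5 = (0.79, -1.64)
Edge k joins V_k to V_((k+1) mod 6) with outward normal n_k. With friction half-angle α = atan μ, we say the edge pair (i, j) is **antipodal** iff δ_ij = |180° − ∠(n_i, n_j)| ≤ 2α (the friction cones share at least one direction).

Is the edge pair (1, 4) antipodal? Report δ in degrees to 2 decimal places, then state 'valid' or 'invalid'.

δ = 3.41°, valid

α = atan 0.1 = 5.71°;  2α = 11.42°
edge 1: e_1 = (-2.68, -0.81);  n_1 = (-0.2893, +0.9572)
edge 4: e_4 = (+1.33, +0.49);  n_4 = (+0.3457, -0.9383)
∠(n_1, n_4) = 176.59°
δ = |180° − 176.59°| = 3.41°
3.41° ≤ 2α = 11.42°  →  valid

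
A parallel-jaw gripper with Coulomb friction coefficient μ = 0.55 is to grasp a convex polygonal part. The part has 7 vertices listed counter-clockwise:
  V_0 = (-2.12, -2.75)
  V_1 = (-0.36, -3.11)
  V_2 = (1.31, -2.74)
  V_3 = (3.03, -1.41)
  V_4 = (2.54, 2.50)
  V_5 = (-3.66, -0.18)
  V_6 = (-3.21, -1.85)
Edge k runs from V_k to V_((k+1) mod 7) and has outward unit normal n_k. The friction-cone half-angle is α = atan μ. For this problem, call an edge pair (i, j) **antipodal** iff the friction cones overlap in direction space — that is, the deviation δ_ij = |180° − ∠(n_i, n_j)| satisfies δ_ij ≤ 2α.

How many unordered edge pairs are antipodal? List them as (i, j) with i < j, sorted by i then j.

α = atan 0.55 = 28.81°;  2α = 57.62°
n_0 = (-0.2004, -0.9797)
n_1 = (+0.2163, -0.9763)
n_2 = (+0.6117, -0.7911)
n_3 = (+0.9922, +0.1243)
n_4 = (-0.3968, +0.9179)
n_5 = (-0.9656, -0.2602)
n_6 = (-0.6367, -0.7711)
  (0,1): δ = 155.95°  ·
  (0,2): δ = 130.73°  ·
  (0,3): δ = 71.30°  ·
  (0,4): δ = 34.94°  ✓
  (0,5): δ = 116.64°  ·
  (0,6): δ = 152.01°  ·
  (1,2): δ = 154.78°  ·
  (1,3): δ = 95.35°  ·
  (1,4): δ = 10.88°  ✓
  (1,5): δ = 92.59°  ·
  (1,6): δ = 127.96°  ·
  (2,3): δ = 120.57°  ·
  (2,4): δ = 14.34°  ✓
  (2,5): δ = 67.37°  ·
  (2,6): δ = 102.74°  ·
  (3,4): δ = 73.77°  ·
  (3,5): δ = 7.94°  ✓
  (3,6): δ = 43.31°  ✓
  (4,5): δ = 98.30°  ·
  (4,6): δ = 62.92°  ·
  (5,6): δ = 144.63°  ·
antipodal pairs: 5

count = 5; pairs: (0,4), (1,4), (2,4), (3,5), (3,6)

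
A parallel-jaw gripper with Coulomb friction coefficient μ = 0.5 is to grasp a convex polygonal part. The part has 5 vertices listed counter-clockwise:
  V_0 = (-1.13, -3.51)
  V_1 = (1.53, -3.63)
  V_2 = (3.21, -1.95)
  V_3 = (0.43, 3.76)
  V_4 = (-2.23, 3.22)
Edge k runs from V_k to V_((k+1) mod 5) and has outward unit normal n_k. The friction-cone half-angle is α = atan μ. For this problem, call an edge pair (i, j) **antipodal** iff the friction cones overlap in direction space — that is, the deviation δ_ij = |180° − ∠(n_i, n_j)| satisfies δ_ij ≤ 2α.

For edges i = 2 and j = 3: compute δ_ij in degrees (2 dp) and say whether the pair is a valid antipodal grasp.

δ = 104.48°, invalid

α = atan 0.5 = 26.57°;  2α = 53.13°
edge 2: e_2 = (-2.78, +5.71);  n_2 = (+0.8991, +0.4377)
edge 3: e_3 = (-2.66, -0.54);  n_3 = (-0.1989, +0.9800)
∠(n_2, n_3) = 75.52°
δ = |180° − 75.52°| = 104.48°
104.48° > 2α = 53.13°  →  invalid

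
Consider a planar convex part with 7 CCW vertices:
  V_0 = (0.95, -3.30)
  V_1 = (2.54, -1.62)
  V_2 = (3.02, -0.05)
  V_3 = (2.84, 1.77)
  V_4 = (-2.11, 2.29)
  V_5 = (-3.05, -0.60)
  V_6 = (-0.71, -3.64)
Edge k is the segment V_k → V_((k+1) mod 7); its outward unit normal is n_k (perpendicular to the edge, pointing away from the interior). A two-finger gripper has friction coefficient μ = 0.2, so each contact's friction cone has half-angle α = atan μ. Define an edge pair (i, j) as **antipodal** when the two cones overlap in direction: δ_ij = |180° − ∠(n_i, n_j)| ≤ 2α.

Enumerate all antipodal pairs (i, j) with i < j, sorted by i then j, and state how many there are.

α = atan 0.2 = 11.31°;  2α = 22.62°
n_0 = (+0.7263, -0.6874)
n_1 = (+0.9563, -0.2924)
n_2 = (+0.9951, +0.0984)
n_3 = (+0.1045, +0.9945)
n_4 = (-0.9510, +0.3093)
n_5 = (-0.7924, -0.6100)
n_6 = (+0.2007, -0.9797)
  (0,1): δ = 153.58°  ·
  (0,2): δ = 130.93°  ·
  (0,3): δ = 52.57°  ·
  (0,4): δ = 25.41°  ·
  (0,5): δ = 81.01°  ·
  (0,6): δ = 145.00°  ·
  (1,2): δ = 157.35°  ·
  (1,3): δ = 79.00°  ·
  (1,4): δ = 1.02°  ✓
  (1,5): δ = 54.59°  ·
  (1,6): δ = 118.58°  ·
  (2,3): δ = 101.65°  ·
  (2,4): δ = 23.67°  ·
  (2,5): δ = 31.94°  ·
  (2,6): δ = 95.93°  ·
  (3,4): δ = 102.02°  ·
  (3,5): δ = 46.42°  ·
  (3,6): δ = 17.57°  ✓
  (4,5): δ = 124.40°  ·
  (4,6): δ = 60.41°  ·
  (5,6): δ = 116.01°  ·
antipodal pairs: 2

count = 2; pairs: (1,4), (3,6)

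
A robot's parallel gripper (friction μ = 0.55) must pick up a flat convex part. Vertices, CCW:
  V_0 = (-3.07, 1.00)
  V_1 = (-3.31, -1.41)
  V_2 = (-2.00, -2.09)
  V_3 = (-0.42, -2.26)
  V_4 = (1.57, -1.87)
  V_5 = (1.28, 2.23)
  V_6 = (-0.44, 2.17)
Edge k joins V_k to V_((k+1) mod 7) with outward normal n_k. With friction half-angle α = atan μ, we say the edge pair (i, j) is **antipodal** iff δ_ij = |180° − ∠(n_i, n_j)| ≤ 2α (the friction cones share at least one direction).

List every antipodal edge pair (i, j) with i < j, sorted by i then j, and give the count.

α = atan 0.55 = 28.81°;  2α = 57.62°
n_0 = (-0.9951, +0.0991)
n_1 = (-0.4607, -0.8875)
n_2 = (-0.1070, -0.9943)
n_3 = (+0.1923, -0.9813)
n_4 = (+0.9975, +0.0706)
n_5 = (-0.0349, +0.9994)
n_6 = (-0.4065, +0.9137)
  (0,1): δ = 111.75°  ·
  (0,2): δ = 90.45°  ·
  (0,3): δ = 73.22°  ·
  (0,4): δ = 9.73°  ✓
  (0,5): δ = 97.68°  ·
  (0,6): δ = 119.67°  ·
  (1,2): δ = 158.71°  ·
  (1,3): δ = 141.48°  ·
  (1,4): δ = 58.52°  ·
  (1,5): δ = 29.43°  ✓
  (1,6): δ = 51.42°  ✓
  (2,3): δ = 162.77°  ·
  (2,4): δ = 79.81°  ·
  (2,5): δ = 8.14°  ✓
  (2,6): δ = 30.12°  ✓
  (3,4): δ = 97.04°  ·
  (3,5): δ = 9.09°  ✓
  (3,6): δ = 12.89°  ✓
  (4,5): δ = 92.05°  ·
  (4,6): δ = 70.06°  ·
  (5,6): δ = 158.02°  ·
antipodal pairs: 7

count = 7; pairs: (0,4), (1,5), (1,6), (2,5), (2,6), (3,5), (3,6)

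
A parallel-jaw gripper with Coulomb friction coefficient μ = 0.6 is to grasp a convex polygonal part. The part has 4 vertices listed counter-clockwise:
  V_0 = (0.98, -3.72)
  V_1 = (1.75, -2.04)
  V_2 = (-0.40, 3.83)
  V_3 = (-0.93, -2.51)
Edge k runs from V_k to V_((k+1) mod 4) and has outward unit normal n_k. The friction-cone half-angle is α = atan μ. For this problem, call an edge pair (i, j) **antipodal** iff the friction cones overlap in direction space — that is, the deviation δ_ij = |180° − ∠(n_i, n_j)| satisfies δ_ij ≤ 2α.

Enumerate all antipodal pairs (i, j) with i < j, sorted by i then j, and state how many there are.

α = atan 0.6 = 30.96°;  2α = 61.93°
n_0 = (+0.9091, -0.4167)
n_1 = (+0.9390, +0.3439)
n_2 = (-0.9965, +0.0833)
n_3 = (-0.5352, -0.8448)
  (0,1): δ = 135.26°  ·
  (0,2): δ = 19.84°  ✓
  (0,3): δ = 82.27°  ·
  (1,2): δ = 24.89°  ✓
  (1,3): δ = 37.53°  ✓
  (2,3): δ = 117.58°  ·
antipodal pairs: 3

count = 3; pairs: (0,2), (1,2), (1,3)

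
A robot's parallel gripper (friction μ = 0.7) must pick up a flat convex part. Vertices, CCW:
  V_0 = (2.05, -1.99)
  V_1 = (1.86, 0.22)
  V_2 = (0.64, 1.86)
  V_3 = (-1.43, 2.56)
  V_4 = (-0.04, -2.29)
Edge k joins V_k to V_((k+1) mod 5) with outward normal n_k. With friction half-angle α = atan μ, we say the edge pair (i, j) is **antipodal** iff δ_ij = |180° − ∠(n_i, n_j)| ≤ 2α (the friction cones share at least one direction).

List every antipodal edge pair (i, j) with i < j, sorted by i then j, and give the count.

count = 5; pairs: (0,3), (1,3), (1,4), (2,3), (2,4)

α = atan 0.7 = 34.99°;  2α = 69.98°
n_0 = (+0.9963, +0.0857)
n_1 = (+0.8023, +0.5969)
n_2 = (+0.3203, +0.9473)
n_3 = (-0.9613, -0.2755)
n_4 = (+0.1421, -0.9899)
  (0,1): δ = 148.27°  ·
  (0,2): δ = 113.60°  ·
  (0,3): δ = 11.08°  ✓
  (0,4): δ = 93.25°  ·
  (1,2): δ = 145.33°  ·
  (1,3): δ = 20.65°  ✓
  (1,4): δ = 61.52°  ✓
  (2,3): δ = 55.32°  ✓
  (2,4): δ = 26.85°  ✓
  (3,4): δ = 97.82°  ·
antipodal pairs: 5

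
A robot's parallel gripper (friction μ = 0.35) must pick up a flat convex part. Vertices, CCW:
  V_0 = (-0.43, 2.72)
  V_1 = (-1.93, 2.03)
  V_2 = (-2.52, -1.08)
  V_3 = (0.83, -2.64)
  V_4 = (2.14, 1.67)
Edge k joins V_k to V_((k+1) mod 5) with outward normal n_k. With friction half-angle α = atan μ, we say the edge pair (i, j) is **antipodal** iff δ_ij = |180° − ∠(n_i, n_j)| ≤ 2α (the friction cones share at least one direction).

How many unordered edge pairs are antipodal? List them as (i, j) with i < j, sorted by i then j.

count = 2; pairs: (1,3), (2,4)

α = atan 0.35 = 19.29°;  2α = 38.58°
n_0 = (-0.4179, +0.9085)
n_1 = (-0.9825, +0.1864)
n_2 = (-0.4221, -0.9065)
n_3 = (+0.9568, -0.2908)
n_4 = (+0.3782, +0.9257)
  (0,1): δ = 125.44°  ·
  (0,2): δ = 49.67°  ·
  (0,3): δ = 48.39°  ·
  (0,4): δ = 133.07°  ·
  (1,2): δ = 104.23°  ·
  (1,3): δ = 6.16°  ✓
  (1,4): δ = 78.52°  ·
  (2,3): δ = 81.94°  ·
  (2,4): δ = 2.75°  ✓
  (3,4): δ = 95.32°  ·
antipodal pairs: 2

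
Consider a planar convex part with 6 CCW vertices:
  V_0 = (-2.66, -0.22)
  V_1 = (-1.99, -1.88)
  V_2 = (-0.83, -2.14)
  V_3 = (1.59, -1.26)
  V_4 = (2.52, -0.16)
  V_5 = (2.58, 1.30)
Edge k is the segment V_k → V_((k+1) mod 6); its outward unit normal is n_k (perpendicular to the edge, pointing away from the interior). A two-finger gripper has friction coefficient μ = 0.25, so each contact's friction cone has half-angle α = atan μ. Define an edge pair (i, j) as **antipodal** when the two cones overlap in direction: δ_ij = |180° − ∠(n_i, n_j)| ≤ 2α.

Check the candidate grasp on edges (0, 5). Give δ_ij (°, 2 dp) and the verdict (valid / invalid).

δ = 84.20°, invalid

α = atan 0.25 = 14.04°;  2α = 28.07°
edge 0: e_0 = (+0.67, -1.66);  n_0 = (-0.9273, -0.3743)
edge 5: e_5 = (-5.24, -1.52);  n_5 = (-0.2786, +0.9604)
∠(n_0, n_5) = 95.80°
δ = |180° − 95.80°| = 84.20°
84.20° > 2α = 28.07°  →  invalid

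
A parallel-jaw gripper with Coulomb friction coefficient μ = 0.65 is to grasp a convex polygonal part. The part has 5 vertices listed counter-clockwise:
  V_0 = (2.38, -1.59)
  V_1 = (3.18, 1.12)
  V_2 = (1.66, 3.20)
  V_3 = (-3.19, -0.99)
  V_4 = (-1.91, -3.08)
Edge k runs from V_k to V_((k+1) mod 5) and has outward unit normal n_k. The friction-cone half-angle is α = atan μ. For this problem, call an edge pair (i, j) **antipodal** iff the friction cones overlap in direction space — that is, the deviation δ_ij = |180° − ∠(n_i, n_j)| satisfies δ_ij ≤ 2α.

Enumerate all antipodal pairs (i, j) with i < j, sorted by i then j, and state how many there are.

count = 4; pairs: (0,2), (0,3), (1,3), (2,4)

α = atan 0.65 = 33.02°;  2α = 66.05°
n_0 = (+0.9591, -0.2831)
n_1 = (+0.8074, +0.5900)
n_2 = (-0.6537, +0.7567)
n_3 = (-0.8528, -0.5223)
n_4 = (+0.3281, -0.9446)
  (0,1): δ = 127.40°  ·
  (0,2): δ = 32.73°  ✓
  (0,3): δ = 47.93°  ✓
  (0,4): δ = 125.60°  ·
  (1,2): δ = 85.33°  ·
  (1,3): δ = 4.67°  ✓
  (1,4): δ = 72.99°  ·
  (2,3): δ = 99.34°  ·
  (2,4): δ = 21.67°  ✓
  (3,4): δ = 102.33°  ·
antipodal pairs: 4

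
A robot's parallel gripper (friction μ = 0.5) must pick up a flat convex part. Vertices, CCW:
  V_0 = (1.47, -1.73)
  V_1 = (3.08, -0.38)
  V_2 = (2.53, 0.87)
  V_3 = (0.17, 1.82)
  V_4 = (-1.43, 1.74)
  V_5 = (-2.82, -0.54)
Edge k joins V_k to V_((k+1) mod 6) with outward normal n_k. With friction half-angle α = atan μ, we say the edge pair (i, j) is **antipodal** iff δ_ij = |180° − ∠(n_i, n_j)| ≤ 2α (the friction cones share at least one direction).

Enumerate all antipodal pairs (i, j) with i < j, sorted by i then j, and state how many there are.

count = 5; pairs: (0,3), (0,4), (1,5), (2,5), (3,5)

α = atan 0.5 = 26.57°;  2α = 53.13°
n_0 = (+0.6425, -0.7663)
n_1 = (+0.9153, +0.4027)
n_2 = (+0.3734, +0.9277)
n_3 = (-0.0499, +0.9988)
n_4 = (-0.8538, +0.5205)
n_5 = (-0.2673, -0.9636)
  (0,1): δ = 106.23°  ·
  (0,2): δ = 61.91°  ·
  (0,3): δ = 37.12°  ✓
  (0,4): δ = 18.65°  ✓
  (0,5): δ = 124.52°  ·
  (1,2): δ = 135.68°  ·
  (1,3): δ = 110.89°  ·
  (1,4): δ = 55.12°  ·
  (1,5): δ = 50.75°  ✓
  (2,3): δ = 155.21°  ·
  (2,4): δ = 99.44°  ·
  (2,5): δ = 6.42°  ✓
  (3,4): δ = 124.23°  ·
  (3,5): δ = 18.37°  ✓
  (4,5): δ = 74.13°  ·
antipodal pairs: 5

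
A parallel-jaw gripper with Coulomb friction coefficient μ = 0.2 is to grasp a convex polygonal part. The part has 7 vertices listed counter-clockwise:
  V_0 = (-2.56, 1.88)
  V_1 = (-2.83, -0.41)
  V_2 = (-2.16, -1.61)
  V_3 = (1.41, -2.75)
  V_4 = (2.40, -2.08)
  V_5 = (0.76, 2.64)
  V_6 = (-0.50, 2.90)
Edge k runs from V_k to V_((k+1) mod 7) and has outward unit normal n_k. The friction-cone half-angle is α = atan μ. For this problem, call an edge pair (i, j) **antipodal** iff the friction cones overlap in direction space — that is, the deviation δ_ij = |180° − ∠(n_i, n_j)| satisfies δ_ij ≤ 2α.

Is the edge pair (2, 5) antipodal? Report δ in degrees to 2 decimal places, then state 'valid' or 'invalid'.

α = atan 0.2 = 11.31°;  2α = 22.62°
edge 2: e_2 = (+3.57, -1.14);  n_2 = (-0.3042, -0.9526)
edge 5: e_5 = (-1.26, +0.26);  n_5 = (+0.2021, +0.9794)
∠(n_2, n_5) = 173.95°
δ = |180° − 173.95°| = 6.05°
6.05° ≤ 2α = 22.62°  →  valid

δ = 6.05°, valid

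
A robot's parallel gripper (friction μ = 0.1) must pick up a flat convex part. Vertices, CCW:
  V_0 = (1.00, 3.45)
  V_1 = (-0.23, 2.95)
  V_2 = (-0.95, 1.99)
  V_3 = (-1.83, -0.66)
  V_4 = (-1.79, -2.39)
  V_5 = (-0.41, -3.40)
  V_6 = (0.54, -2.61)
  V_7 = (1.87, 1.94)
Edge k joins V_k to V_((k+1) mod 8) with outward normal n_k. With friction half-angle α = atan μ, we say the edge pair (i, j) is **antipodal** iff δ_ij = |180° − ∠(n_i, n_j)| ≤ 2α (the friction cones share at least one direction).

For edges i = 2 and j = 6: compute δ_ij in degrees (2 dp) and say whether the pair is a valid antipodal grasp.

δ = 2.08°, valid

α = atan 0.1 = 5.71°;  2α = 11.42°
edge 2: e_2 = (-0.88, -2.65);  n_2 = (-0.9490, +0.3152)
edge 6: e_6 = (+1.33, +4.55);  n_6 = (+0.9598, -0.2806)
∠(n_2, n_6) = 177.92°
δ = |180° − 177.92°| = 2.08°
2.08° ≤ 2α = 11.42°  →  valid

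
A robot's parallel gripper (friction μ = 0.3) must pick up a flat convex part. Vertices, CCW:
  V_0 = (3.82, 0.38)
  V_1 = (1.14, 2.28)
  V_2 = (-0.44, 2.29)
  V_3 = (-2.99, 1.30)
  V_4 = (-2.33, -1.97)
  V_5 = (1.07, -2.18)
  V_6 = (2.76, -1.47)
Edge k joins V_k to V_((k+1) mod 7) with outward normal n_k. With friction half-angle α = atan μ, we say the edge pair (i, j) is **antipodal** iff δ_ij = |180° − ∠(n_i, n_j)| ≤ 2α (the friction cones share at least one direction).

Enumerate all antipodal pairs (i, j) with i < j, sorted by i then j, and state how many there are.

α = atan 0.3 = 16.70°;  2α = 33.40°
n_0 = (+0.5784, +0.8158)
n_1 = (+0.0063, +1.0000)
n_2 = (-0.3619, +0.9322)
n_3 = (-0.9802, -0.1978)
n_4 = (-0.0616, -0.9981)
n_5 = (+0.3873, -0.9219)
n_6 = (+0.8677, -0.4971)
  (0,1): δ = 145.03°  ·
  (0,2): δ = 123.45°  ·
  (0,3): δ = 43.25°  ·
  (0,4): δ = 31.80°  ✓
  (0,5): δ = 58.12°  ·
  (0,6): δ = 95.52°  ·
  (1,2): δ = 158.42°  ·
  (1,3): δ = 78.23°  ·
  (1,4): δ = 3.17°  ✓
  (1,5): δ = 23.15°  ✓
  (1,6): δ = 60.55°  ·
  (2,3): δ = 99.81°  ·
  (2,4): δ = 24.75°  ✓
  (2,5): δ = 1.57°  ✓
  (2,6): δ = 38.97°  ·
  (3,4): δ = 104.95°  ·
  (3,5): δ = 78.62°  ·
  (3,6): δ = 41.22°  ·
  (4,5): δ = 153.68°  ·
  (4,6): δ = 116.28°  ·
  (5,6): δ = 142.60°  ·
antipodal pairs: 5

count = 5; pairs: (0,4), (1,4), (1,5), (2,4), (2,5)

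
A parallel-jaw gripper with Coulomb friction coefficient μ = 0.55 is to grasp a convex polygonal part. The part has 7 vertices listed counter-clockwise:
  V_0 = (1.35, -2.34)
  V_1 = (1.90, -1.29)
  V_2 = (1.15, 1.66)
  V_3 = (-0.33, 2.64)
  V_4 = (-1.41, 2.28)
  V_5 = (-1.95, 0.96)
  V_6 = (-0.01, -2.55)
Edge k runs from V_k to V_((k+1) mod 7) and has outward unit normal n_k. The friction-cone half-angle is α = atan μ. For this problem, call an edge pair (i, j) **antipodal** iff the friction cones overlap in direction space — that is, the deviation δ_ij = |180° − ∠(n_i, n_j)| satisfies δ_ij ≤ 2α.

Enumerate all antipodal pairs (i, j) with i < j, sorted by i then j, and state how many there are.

count = 8; pairs: (0,3), (0,4), (0,5), (1,4), (1,5), (2,5), (2,6), (3,6)

α = atan 0.55 = 28.81°;  2α = 57.62°
n_0 = (+0.8858, -0.4640)
n_1 = (+0.9692, +0.2464)
n_2 = (+0.5521, +0.8338)
n_3 = (-0.3162, +0.9487)
n_4 = (-0.9255, +0.3786)
n_5 = (-0.8752, -0.4837)
n_6 = (+0.1526, -0.9883)
  (0,1): δ = 138.09°  ·
  (0,2): δ = 95.87°  ·
  (0,3): δ = 43.92°  ✓
  (0,4): δ = 5.40°  ✓
  (0,5): δ = 56.58°  ✓
  (0,6): δ = 126.42°  ·
  (1,2): δ = 137.78°  ·
  (1,3): δ = 85.83°  ·
  (1,4): δ = 36.51°  ✓
  (1,5): δ = 14.67°  ✓
  (1,6): δ = 84.51°  ·
  (2,3): δ = 128.05°  ·
  (2,4): δ = 78.74°  ·
  (2,5): δ = 27.56°  ✓
  (2,6): δ = 42.29°  ✓
  (3,4): δ = 130.68°  ·
  (3,5): δ = 79.51°  ·
  (3,6): δ = 9.66°  ✓
  (4,5): δ = 128.82°  ·
  (4,6): δ = 58.97°  ·
  (5,6): δ = 110.15°  ·
antipodal pairs: 8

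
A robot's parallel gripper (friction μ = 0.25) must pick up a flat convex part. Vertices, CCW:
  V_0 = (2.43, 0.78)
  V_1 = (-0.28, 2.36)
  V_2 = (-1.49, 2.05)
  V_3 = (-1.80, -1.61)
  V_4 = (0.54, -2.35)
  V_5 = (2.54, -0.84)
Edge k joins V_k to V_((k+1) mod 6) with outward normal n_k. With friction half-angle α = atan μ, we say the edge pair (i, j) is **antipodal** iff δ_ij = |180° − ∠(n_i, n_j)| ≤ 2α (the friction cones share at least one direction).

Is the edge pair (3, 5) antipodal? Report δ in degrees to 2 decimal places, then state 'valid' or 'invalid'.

α = atan 0.25 = 14.04°;  2α = 28.07°
edge 3: e_3 = (+2.34, -0.74);  n_3 = (-0.3015, -0.9535)
edge 5: e_5 = (-0.11, +1.62);  n_5 = (+0.9977, +0.0677)
∠(n_3, n_5) = 111.43°
δ = |180° − 111.43°| = 68.57°
68.57° > 2α = 28.07°  →  invalid

δ = 68.57°, invalid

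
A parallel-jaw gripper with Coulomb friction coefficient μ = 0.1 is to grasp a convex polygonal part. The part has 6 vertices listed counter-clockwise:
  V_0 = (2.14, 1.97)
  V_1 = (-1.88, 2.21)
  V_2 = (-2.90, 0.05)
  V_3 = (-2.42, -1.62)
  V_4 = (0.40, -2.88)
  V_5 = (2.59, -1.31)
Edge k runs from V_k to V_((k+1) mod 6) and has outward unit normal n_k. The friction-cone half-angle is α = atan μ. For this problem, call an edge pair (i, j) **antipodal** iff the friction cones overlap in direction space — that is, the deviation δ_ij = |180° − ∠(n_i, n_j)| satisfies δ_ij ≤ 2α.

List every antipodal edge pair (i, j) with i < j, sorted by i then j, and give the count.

α = atan 0.1 = 5.71°;  2α = 11.42°
n_0 = (+0.0596, +0.9982)
n_1 = (-0.9042, +0.4270)
n_2 = (-0.9611, -0.2762)
n_3 = (-0.4079, -0.9130)
n_4 = (+0.5826, -0.8127)
n_5 = (+0.9907, +0.1359)
  (0,1): δ = 111.86°  ·
  (0,2): δ = 70.55°  ·
  (0,3): δ = 20.66°  ·
  (0,4): δ = 39.05°  ·
  (0,5): δ = 101.23°  ·
  (1,2): δ = 138.69°  ·
  (1,3): δ = 88.80°  ·
  (1,4): δ = 29.09°  ·
  (1,5): δ = 33.09°  ·
  (2,3): δ = 130.11°  ·
  (2,4): δ = 70.40°  ·
  (2,5): δ = 8.22°  ✓
  (3,4): δ = 120.29°  ·
  (3,5): δ = 58.11°  ·
  (4,5): δ = 117.82°  ·
antipodal pairs: 1

count = 1; pairs: (2,5)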